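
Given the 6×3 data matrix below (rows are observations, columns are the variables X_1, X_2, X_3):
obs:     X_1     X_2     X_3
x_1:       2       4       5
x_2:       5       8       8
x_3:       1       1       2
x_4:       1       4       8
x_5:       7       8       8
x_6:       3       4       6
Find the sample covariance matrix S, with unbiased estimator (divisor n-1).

Step 1 — column means:
  mean(X_1) = (2 + 5 + 1 + 1 + 7 + 3) / 6 = 19/6 = 3.1667
  mean(X_2) = (4 + 8 + 1 + 4 + 8 + 4) / 6 = 29/6 = 4.8333
  mean(X_3) = (5 + 8 + 2 + 8 + 8 + 6) / 6 = 37/6 = 6.1667

Step 2 — sample covariance S[i,j] = (1/(n-1)) · Σ_k (x_{k,i} - mean_i) · (x_{k,j} - mean_j), with n-1 = 5.
  S[X_1,X_1] = ((-1.1667)·(-1.1667) + (1.8333)·(1.8333) + (-2.1667)·(-2.1667) + (-2.1667)·(-2.1667) + (3.8333)·(3.8333) + (-0.1667)·(-0.1667)) / 5 = 28.8333/5 = 5.7667
  S[X_1,X_2] = ((-1.1667)·(-0.8333) + (1.8333)·(3.1667) + (-2.1667)·(-3.8333) + (-2.1667)·(-0.8333) + (3.8333)·(3.1667) + (-0.1667)·(-0.8333)) / 5 = 29.1667/5 = 5.8333
  S[X_1,X_3] = ((-1.1667)·(-1.1667) + (1.8333)·(1.8333) + (-2.1667)·(-4.1667) + (-2.1667)·(1.8333) + (3.8333)·(1.8333) + (-0.1667)·(-0.1667)) / 5 = 16.8333/5 = 3.3667
  S[X_2,X_2] = ((-0.8333)·(-0.8333) + (3.1667)·(3.1667) + (-3.8333)·(-3.8333) + (-0.8333)·(-0.8333) + (3.1667)·(3.1667) + (-0.8333)·(-0.8333)) / 5 = 36.8333/5 = 7.3667
  S[X_2,X_3] = ((-0.8333)·(-1.1667) + (3.1667)·(1.8333) + (-3.8333)·(-4.1667) + (-0.8333)·(1.8333) + (3.1667)·(1.8333) + (-0.8333)·(-0.1667)) / 5 = 27.1667/5 = 5.4333
  S[X_3,X_3] = ((-1.1667)·(-1.1667) + (1.8333)·(1.8333) + (-4.1667)·(-4.1667) + (1.8333)·(1.8333) + (1.8333)·(1.8333) + (-0.1667)·(-0.1667)) / 5 = 28.8333/5 = 5.7667

S is symmetric (S[j,i] = S[i,j]). Assembling:

S = [[5.7667, 5.8333, 3.3667],
 [5.8333, 7.3667, 5.4333],
 [3.3667, 5.4333, 5.7667]]


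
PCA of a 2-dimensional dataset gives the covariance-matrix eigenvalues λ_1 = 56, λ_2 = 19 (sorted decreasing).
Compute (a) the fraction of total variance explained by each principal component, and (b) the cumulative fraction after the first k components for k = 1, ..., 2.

Step 1 — total variance = trace(Sigma) = Σ λ_i = 56 + 19 = 75.

Step 2 — fraction explained by component i = λ_i / Σ λ:
  PC1: 56/75 = 0.7467
  PC2: 19/75 = 0.2533

Step 3 — cumulative fraction after k components = (λ_1 + ... + λ_k) / Σ λ:
  k = 1: 56/75 = 0.7467
  k = 2: (56 + 19)/75 = 75/75 = 1

Summary (fraction, with percent):

explained: PC1 0.7467 (74.67%), PC2 0.2533 (25.33%);  cumulative: 0.7467, 1


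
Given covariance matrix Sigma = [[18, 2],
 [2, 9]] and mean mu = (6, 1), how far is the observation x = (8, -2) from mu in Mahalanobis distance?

Step 1 — centre the observation: (x - mu) = (2, -3).

Step 2 — invert Sigma. det(Sigma) = 18·9 - (2)² = 158.
  Sigma^{-1} = (1/det) · [[d, -b], [-b, a]] = [[0.057, -0.0127],
 [-0.0127, 0.1139]].

Step 3 — form the quadratic (x - mu)^T · Sigma^{-1} · (x - mu):
  Sigma^{-1} · (x - mu) = (0.1519, -0.3671).
  (x - mu)^T · [Sigma^{-1} · (x - mu)] = (2)·(0.1519) + (-3)·(-0.3671) = 1.4051.

Step 4 — take square root: d = √(1.4051) ≈ 1.1854.

d(x, mu) = √(1.4051) ≈ 1.1854


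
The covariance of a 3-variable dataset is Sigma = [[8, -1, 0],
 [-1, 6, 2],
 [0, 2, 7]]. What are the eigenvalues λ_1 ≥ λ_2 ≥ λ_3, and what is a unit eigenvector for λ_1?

Step 1 — characteristic polynomial p(λ) = det(λI - Sigma) = λ³ - tr·λ² + c_1·λ - det, where tr = trace, c_1 = sum of the principal 2×2 minors, det = det(Sigma):
  tr = 8 + 6 + 7 = 21,
  c_1 = (8·6 - (-1)²) + (8·7 - (0)²) + (6·7 - (2)²) = 47 + 56 + 38 = 141,
  det = 8·(6·7 - (2)²) - (-1)·((-1)·7 - (2)·(0)) + (0)·((-1)·(2) - 6·(0)) = 8·(38) - (-1)·(-7) + (0)·(-2) = 297.
  So p(λ) = λ³ - 21λ² + 141λ - 297.
Step 2 — look for an integer root (rational root theorem: any rational root is an integer divisor of 297). Testing λ = 9:
  p(9) = 729 - 1701 + 1269 - 297 = 0  ✓
  Dividing out (λ - 9): p(λ) = (λ - 9)(λ² - 12λ + 33).
Step 3 — remaining eigenvalues from the quadratic λ² - 12λ + 33 = 0:
  Δ = 12² - 4·33 = 144 - 132 = 12,  λ = (12 ± √12)/2 = (12 ± 3.4641)/2 ≈ 7.7321 or 4.2679.
  Sorted: λ_1 = 9,  λ_2 = 7.7321,  λ_3 = 4.2679  (check: sum = 21 = tr ✓).

Step 4 — unit eigenvector for λ_1 = 9: v spans the null space of (Sigma - λ_1 I), whose rows are
  r_1 = (-1, -1, 0),  r_2 = (-1, -3, 2),  r_3 = (0, 2, -2).
  v is orthogonal to every row, so take v ∝ r_1 × r_2 = ((-1)·(2) - (0)·(-3), (0)·(-1) - (-1)·(2), (-1)·(-3) - (-1)·(-1)) = (-2, 2, 2).
  Rescale (divide by 2; multiply by -1 so the first nonzero entry is positive): u = (1, -1, -1).
  ||u|| = √((1)² + (-1)² + (-1)²) = √(3) ≈ 1.7321,  v_1 = u/||u|| ≈ (0.5774, -0.5774, -0.5774) (||v_1|| = 1).

λ_1 = 9,  λ_2 = 7.7321,  λ_3 = 4.2679;  v_1 ≈ (0.5774, -0.5774, -0.5774)


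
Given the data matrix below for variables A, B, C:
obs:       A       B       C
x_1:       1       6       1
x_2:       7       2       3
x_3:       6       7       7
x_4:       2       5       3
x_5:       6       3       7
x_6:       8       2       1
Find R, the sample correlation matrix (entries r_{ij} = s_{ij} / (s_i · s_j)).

Step 1 — column means:
  mean(A) = (1 + 7 + 6 + 2 + 6 + 8) / 6 = 30/6 = 5
  mean(B) = (6 + 2 + 7 + 5 + 3 + 2) / 6 = 25/6 = 4.1667
  mean(C) = (1 + 3 + 7 + 3 + 7 + 1) / 6 = 22/6 = 3.6667

Step 2 — sample variances and covariances s[i,j] = (1/(n-1)) · Σ_k (x_{k,i} - mean_i) · (x_{k,j} - mean_j), with n-1 = 5:
  s[A,A] = ((-4)·(-4) + (2)·(2) + (1)·(1) + (-3)·(-3) + (1)·(1) + (3)·(3)) / 5 = 40/5 = 8
  s[A,B] = ((-4)·(1.8333) + (2)·(-2.1667) + (1)·(2.8333) + (-3)·(0.8333) + (1)·(-1.1667) + (3)·(-2.1667)) / 5 = -19/5 = -3.8
  s[A,C] = ((-4)·(-2.6667) + (2)·(-0.6667) + (1)·(3.3333) + (-3)·(-0.6667) + (1)·(3.3333) + (3)·(-2.6667)) / 5 = 10/5 = 2
  s[B,B] = ((1.8333)·(1.8333) + (-2.1667)·(-2.1667) + (2.8333)·(2.8333) + (0.8333)·(0.8333) + (-1.1667)·(-1.1667) + (-2.1667)·(-2.1667)) / 5 = 22.8333/5 = 4.5667
  s[B,C] = ((1.8333)·(-2.6667) + (-2.1667)·(-0.6667) + (2.8333)·(3.3333) + (0.8333)·(-0.6667) + (-1.1667)·(3.3333) + (-2.1667)·(-2.6667)) / 5 = 7.3333/5 = 1.4667
  s[C,C] = ((-2.6667)·(-2.6667) + (-0.6667)·(-0.6667) + (3.3333)·(3.3333) + (-0.6667)·(-0.6667) + (3.3333)·(3.3333) + (-2.6667)·(-2.6667)) / 5 = 37.3333/5 = 7.4667
  Sample standard deviations s_i = √(s[i,i]):
  s(A) = √(8) = 2.8284
  s(B) = √(4.5667) = 2.137
  s(C) = √(7.4667) = 2.7325

Step 3 — r_{ij} = s_{ij} / (s_i · s_j):
  r[A,A] = 1 (diagonal).
  r[A,B] = -3.8 / (2.8284 · 2.137) = -3.8 / 6.0443 = -0.6287
  r[A,C] = 2 / (2.8284 · 2.7325) = 2 / 7.7287 = 0.2588
  r[B,B] = 1 (diagonal).
  r[B,C] = 1.4667 / (2.137 · 2.7325) = 1.4667 / 5.8393 = 0.2512
  r[C,C] = 1 (diagonal).

R is symmetric with unit diagonal. Assembling:

R = [[1, -0.6287, 0.2588],
 [-0.6287, 1, 0.2512],
 [0.2588, 0.2512, 1]]


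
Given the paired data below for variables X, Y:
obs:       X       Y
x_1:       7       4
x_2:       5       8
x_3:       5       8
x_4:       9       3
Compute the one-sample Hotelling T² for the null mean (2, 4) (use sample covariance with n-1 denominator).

Step 1 — sample mean vector:
  mean(X) = (7 + 5 + 5 + 9) / 4 = 26/4 = 6.5
  mean(Y) = (4 + 8 + 8 + 3) / 4 = 23/4 = 5.75
  x̄ = (6.5, 5.75),  deviation x̄ - mu_0 = (6.5, 5.75) - (2, 4) = (4.5, 1.75).

Step 2 — sample covariance matrix, S[i,j] = (1/(n-1)) · Σ_k (x_{k,i} - mean_i) · (x_{k,j} - mean_j), divisor n-1 = 3:
  S[X,X] = ((0.5)·(0.5) + (-1.5)·(-1.5) + (-1.5)·(-1.5) + (2.5)·(2.5)) / 3 = 11/3 = 3.6667
  S[X,Y] = ((0.5)·(-1.75) + (-1.5)·(2.25) + (-1.5)·(2.25) + (2.5)·(-2.75)) / 3 = -14.5/3 = -4.8333
  S[Y,Y] = ((-1.75)·(-1.75) + (2.25)·(2.25) + (2.25)·(2.25) + (-2.75)·(-2.75)) / 3 = 20.75/3 = 6.9167
  S = [[3.6667, -4.8333],
 [-4.8333, 6.9167]].

Step 3 — invert S. det(S) = 3.6667·6.9167 - (-4.8333)² = 2.
  S^{-1} = (1/det) · [[d, -b], [-b, a]] = [[3.4583, 2.4167],
 [2.4167, 1.8333]].

Step 4 — quadratic form (x̄ - mu_0)^T · S^{-1} · (x̄ - mu_0):
  S^{-1} · (x̄ - mu_0) = (19.7917, 14.0833),
  (x̄ - mu_0)^T · [...] = (4.5)·(19.7917) + (1.75)·(14.0833) = 113.7083.

Step 5 — scale by n: T² = 4 · 113.7083 = 454.8333.

T² ≈ 454.8333


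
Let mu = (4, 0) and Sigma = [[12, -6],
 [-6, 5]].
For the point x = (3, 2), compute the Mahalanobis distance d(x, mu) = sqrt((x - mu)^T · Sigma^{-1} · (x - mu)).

Step 1 — centre the observation: (x - mu) = (-1, 2).

Step 2 — invert Sigma. det(Sigma) = 12·5 - (-6)² = 24.
  Sigma^{-1} = (1/det) · [[d, -b], [-b, a]] = [[0.2083, 0.25],
 [0.25, 0.5]].

Step 3 — form the quadratic (x - mu)^T · Sigma^{-1} · (x - mu):
  Sigma^{-1} · (x - mu) = (0.2917, 0.75).
  (x - mu)^T · [Sigma^{-1} · (x - mu)] = (-1)·(0.2917) + (2)·(0.75) = 1.2083.

Step 4 — take square root: d = √(1.2083) ≈ 1.0992.

d(x, mu) = √(1.2083) ≈ 1.0992


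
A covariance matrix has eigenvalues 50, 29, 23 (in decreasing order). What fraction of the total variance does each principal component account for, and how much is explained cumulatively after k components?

Step 1 — total variance = trace(Sigma) = Σ λ_i = 50 + 29 + 23 = 102.

Step 2 — fraction explained by component i = λ_i / Σ λ:
  PC1: 50/102 = 0.4902
  PC2: 29/102 = 0.2843
  PC3: 23/102 = 0.2255

Step 3 — cumulative fraction after k components = (λ_1 + ... + λ_k) / Σ λ:
  k = 1: 50/102 = 0.4902
  k = 2: (50 + 29)/102 = 79/102 = 0.7745
  k = 3: (50 + 29 + 23)/102 = 102/102 = 1

Summary (fraction, with percent):

explained: PC1 0.4902 (49.02%), PC2 0.2843 (28.43%), PC3 0.2255 (22.55%);  cumulative: 0.4902, 0.7745, 1


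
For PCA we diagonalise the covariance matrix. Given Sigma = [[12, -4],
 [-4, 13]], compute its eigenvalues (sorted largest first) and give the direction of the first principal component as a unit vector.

Step 1 — characteristic polynomial of 2×2 Sigma:
  det(Sigma - λI) = λ² - trace · λ + det = 0.
  trace = 12 + 13 = 25, det = 12·13 - (-4)² = 140.
Step 2 — discriminant:
  Δ = trace² - 4·det = 625 - 560 = 65.
Step 3 — eigenvalues:
  λ = (trace ± √Δ)/2 = (25 ± 8.0623)/2,
  λ_1 = 16.5311,  λ_2 = 8.4689.

Step 4 — unit eigenvector for λ_1: solve (Sigma - λ_1 I)v = 0. First row:
  (12 - 16.5311)·v_x + (-4)·v_y = 0, i.e. (-4.5311)·v_x + (-4)·v_y = 0,
  so v ∝ (b, λ_1 - a) = (-4, 4.5311); multiply by -1 so the first entry is positive: u = (4, -4.5311).
  ||u|| = √((4)² + (-4.5311)²) = √(36.5311) ≈ 6.0441,
  v_1 = u/||u|| ≈ (0.6618, -0.7497) (||v_1|| = 1).

λ_1 = 16.5311,  λ_2 = 8.4689;  v_1 ≈ (0.6618, -0.7497)


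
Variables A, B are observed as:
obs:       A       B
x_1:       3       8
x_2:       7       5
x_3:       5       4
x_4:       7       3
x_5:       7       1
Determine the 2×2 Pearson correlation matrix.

Step 1 — column means:
  mean(A) = (3 + 7 + 5 + 7 + 7) / 5 = 29/5 = 5.8
  mean(B) = (8 + 5 + 4 + 3 + 1) / 5 = 21/5 = 4.2

Step 2 — sample variances and covariances s[i,j] = (1/(n-1)) · Σ_k (x_{k,i} - mean_i) · (x_{k,j} - mean_j), with n-1 = 4:
  s[A,A] = ((-2.8)·(-2.8) + (1.2)·(1.2) + (-0.8)·(-0.8) + (1.2)·(1.2) + (1.2)·(1.2)) / 4 = 12.8/4 = 3.2
  s[A,B] = ((-2.8)·(3.8) + (1.2)·(0.8) + (-0.8)·(-0.2) + (1.2)·(-1.2) + (1.2)·(-3.2)) / 4 = -14.8/4 = -3.7
  s[B,B] = ((3.8)·(3.8) + (0.8)·(0.8) + (-0.2)·(-0.2) + (-1.2)·(-1.2) + (-3.2)·(-3.2)) / 4 = 26.8/4 = 6.7
  Sample standard deviations s_i = √(s[i,i]):
  s(A) = √(3.2) = 1.7889
  s(B) = √(6.7) = 2.5884

Step 3 — r_{ij} = s_{ij} / (s_i · s_j):
  r[A,A] = 1 (diagonal).
  r[A,B] = -3.7 / (1.7889 · 2.5884) = -3.7 / 4.6303 = -0.7991
  r[B,B] = 1 (diagonal).

R is symmetric with unit diagonal. Assembling:

R = [[1, -0.7991],
 [-0.7991, 1]]


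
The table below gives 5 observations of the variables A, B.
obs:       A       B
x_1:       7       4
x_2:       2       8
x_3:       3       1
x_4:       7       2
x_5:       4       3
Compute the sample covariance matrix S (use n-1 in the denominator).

Step 1 — column means:
  mean(A) = (7 + 2 + 3 + 7 + 4) / 5 = 23/5 = 4.6
  mean(B) = (4 + 8 + 1 + 2 + 3) / 5 = 18/5 = 3.6

Step 2 — sample covariance S[i,j] = (1/(n-1)) · Σ_k (x_{k,i} - mean_i) · (x_{k,j} - mean_j), with n-1 = 4.
  S[A,A] = ((2.4)·(2.4) + (-2.6)·(-2.6) + (-1.6)·(-1.6) + (2.4)·(2.4) + (-0.6)·(-0.6)) / 4 = 21.2/4 = 5.3
  S[A,B] = ((2.4)·(0.4) + (-2.6)·(4.4) + (-1.6)·(-2.6) + (2.4)·(-1.6) + (-0.6)·(-0.6)) / 4 = -9.8/4 = -2.45
  S[B,B] = ((0.4)·(0.4) + (4.4)·(4.4) + (-2.6)·(-2.6) + (-1.6)·(-1.6) + (-0.6)·(-0.6)) / 4 = 29.2/4 = 7.3

S is symmetric (S[j,i] = S[i,j]). Assembling:

S = [[5.3, -2.45],
 [-2.45, 7.3]]


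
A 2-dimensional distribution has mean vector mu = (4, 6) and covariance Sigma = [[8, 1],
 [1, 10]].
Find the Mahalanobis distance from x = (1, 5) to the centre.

Step 1 — centre the observation: (x - mu) = (-3, -1).

Step 2 — invert Sigma. det(Sigma) = 8·10 - (1)² = 79.
  Sigma^{-1} = (1/det) · [[d, -b], [-b, a]] = [[0.1266, -0.0127],
 [-0.0127, 0.1013]].

Step 3 — form the quadratic (x - mu)^T · Sigma^{-1} · (x - mu):
  Sigma^{-1} · (x - mu) = (-0.3671, -0.0633).
  (x - mu)^T · [Sigma^{-1} · (x - mu)] = (-3)·(-0.3671) + (-1)·(-0.0633) = 1.1646.

Step 4 — take square root: d = √(1.1646) ≈ 1.0791.

d(x, mu) = √(1.1646) ≈ 1.0791


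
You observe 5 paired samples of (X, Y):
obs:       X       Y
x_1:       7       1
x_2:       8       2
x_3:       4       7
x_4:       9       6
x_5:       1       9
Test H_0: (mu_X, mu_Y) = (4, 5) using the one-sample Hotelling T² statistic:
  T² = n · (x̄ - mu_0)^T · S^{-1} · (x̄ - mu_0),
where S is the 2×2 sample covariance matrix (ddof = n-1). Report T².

Step 1 — sample mean vector:
  mean(X) = (7 + 8 + 4 + 9 + 1) / 5 = 29/5 = 5.8
  mean(Y) = (1 + 2 + 7 + 6 + 9) / 5 = 25/5 = 5
  x̄ = (5.8, 5),  deviation x̄ - mu_0 = (5.8, 5) - (4, 5) = (1.8, 0).

Step 2 — sample covariance matrix, S[i,j] = (1/(n-1)) · Σ_k (x_{k,i} - mean_i) · (x_{k,j} - mean_j), divisor n-1 = 4:
  S[X,X] = ((1.2)·(1.2) + (2.2)·(2.2) + (-1.8)·(-1.8) + (3.2)·(3.2) + (-4.8)·(-4.8)) / 4 = 42.8/4 = 10.7
  S[X,Y] = ((1.2)·(-4) + (2.2)·(-3) + (-1.8)·(2) + (3.2)·(1) + (-4.8)·(4)) / 4 = -31/4 = -7.75
  S[Y,Y] = ((-4)·(-4) + (-3)·(-3) + (2)·(2) + (1)·(1) + (4)·(4)) / 4 = 46/4 = 11.5
  S = [[10.7, -7.75],
 [-7.75, 11.5]].

Step 3 — invert S. det(S) = 10.7·11.5 - (-7.75)² = 62.9875.
  S^{-1} = (1/det) · [[d, -b], [-b, a]] = [[0.1826, 0.123],
 [0.123, 0.1699]].

Step 4 — quadratic form (x̄ - mu_0)^T · S^{-1} · (x̄ - mu_0):
  S^{-1} · (x̄ - mu_0) = (0.3286, 0.2215),
  (x̄ - mu_0)^T · [...] = (1.8)·(0.3286) + (0)·(0.2215) = 0.5915.

Step 5 — scale by n: T² = 5 · 0.5915 = 2.9577.

T² ≈ 2.9577


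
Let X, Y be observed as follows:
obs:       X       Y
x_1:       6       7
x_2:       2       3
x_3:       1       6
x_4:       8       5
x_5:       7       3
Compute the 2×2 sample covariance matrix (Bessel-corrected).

Step 1 — column means:
  mean(X) = (6 + 2 + 1 + 8 + 7) / 5 = 24/5 = 4.8
  mean(Y) = (7 + 3 + 6 + 5 + 3) / 5 = 24/5 = 4.8

Step 2 — sample covariance S[i,j] = (1/(n-1)) · Σ_k (x_{k,i} - mean_i) · (x_{k,j} - mean_j), with n-1 = 4.
  S[X,X] = ((1.2)·(1.2) + (-2.8)·(-2.8) + (-3.8)·(-3.8) + (3.2)·(3.2) + (2.2)·(2.2)) / 4 = 38.8/4 = 9.7
  S[X,Y] = ((1.2)·(2.2) + (-2.8)·(-1.8) + (-3.8)·(1.2) + (3.2)·(0.2) + (2.2)·(-1.8)) / 4 = -0.2/4 = -0.05
  S[Y,Y] = ((2.2)·(2.2) + (-1.8)·(-1.8) + (1.2)·(1.2) + (0.2)·(0.2) + (-1.8)·(-1.8)) / 4 = 12.8/4 = 3.2

S is symmetric (S[j,i] = S[i,j]). Assembling:

S = [[9.7, -0.05],
 [-0.05, 3.2]]


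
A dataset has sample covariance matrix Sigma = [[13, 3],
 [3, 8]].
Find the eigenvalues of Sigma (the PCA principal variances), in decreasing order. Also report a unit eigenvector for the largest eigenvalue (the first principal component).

Step 1 — characteristic polynomial of 2×2 Sigma:
  det(Sigma - λI) = λ² - trace · λ + det = 0.
  trace = 13 + 8 = 21, det = 13·8 - (3)² = 95.
Step 2 — discriminant:
  Δ = trace² - 4·det = 441 - 380 = 61.
Step 3 — eigenvalues:
  λ = (trace ± √Δ)/2 = (21 ± 7.8102)/2,
  λ_1 = 14.4051,  λ_2 = 6.5949.

Step 4 — unit eigenvector for λ_1: solve (Sigma - λ_1 I)v = 0. First row:
  (13 - 14.4051)·v_x + (3)·v_y = 0, i.e. (-1.4051)·v_x + (3)·v_y = 0,
  so v ∝ (b, λ_1 - a) = (3, 1.4051) = u.
  ||u|| = √((3)² + (1.4051)²) = √(10.9744) ≈ 3.3128,
  v_1 = u/||u|| ≈ (0.9056, 0.4242) (||v_1|| = 1).

λ_1 = 14.4051,  λ_2 = 6.5949;  v_1 ≈ (0.9056, 0.4242)


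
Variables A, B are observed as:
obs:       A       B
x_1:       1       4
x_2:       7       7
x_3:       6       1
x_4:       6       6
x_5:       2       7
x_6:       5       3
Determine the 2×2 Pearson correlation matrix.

Step 1 — column means:
  mean(A) = (1 + 7 + 6 + 6 + 2 + 5) / 6 = 27/6 = 4.5
  mean(B) = (4 + 7 + 1 + 6 + 7 + 3) / 6 = 28/6 = 4.6667

Step 2 — sample variances and covariances s[i,j] = (1/(n-1)) · Σ_k (x_{k,i} - mean_i) · (x_{k,j} - mean_j), with n-1 = 5:
  s[A,A] = ((-3.5)·(-3.5) + (2.5)·(2.5) + (1.5)·(1.5) + (1.5)·(1.5) + (-2.5)·(-2.5) + (0.5)·(0.5)) / 5 = 29.5/5 = 5.9
  s[A,B] = ((-3.5)·(-0.6667) + (2.5)·(2.3333) + (1.5)·(-3.6667) + (1.5)·(1.3333) + (-2.5)·(2.3333) + (0.5)·(-1.6667)) / 5 = -2/5 = -0.4
  s[B,B] = ((-0.6667)·(-0.6667) + (2.3333)·(2.3333) + (-3.6667)·(-3.6667) + (1.3333)·(1.3333) + (2.3333)·(2.3333) + (-1.6667)·(-1.6667)) / 5 = 29.3333/5 = 5.8667
  Sample standard deviations s_i = √(s[i,i]):
  s(A) = √(5.9) = 2.429
  s(B) = √(5.8667) = 2.4221

Step 3 — r_{ij} = s_{ij} / (s_i · s_j):
  r[A,A] = 1 (diagonal).
  r[A,B] = -0.4 / (2.429 · 2.4221) = -0.4 / 5.8833 = -0.068
  r[B,B] = 1 (diagonal).

R is symmetric with unit diagonal. Assembling:

R = [[1, -0.068],
 [-0.068, 1]]


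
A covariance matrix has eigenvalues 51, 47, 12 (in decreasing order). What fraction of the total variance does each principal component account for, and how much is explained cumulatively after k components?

Step 1 — total variance = trace(Sigma) = Σ λ_i = 51 + 47 + 12 = 110.

Step 2 — fraction explained by component i = λ_i / Σ λ:
  PC1: 51/110 = 0.4636
  PC2: 47/110 = 0.4273
  PC3: 12/110 = 0.1091

Step 3 — cumulative fraction after k components = (λ_1 + ... + λ_k) / Σ λ:
  k = 1: 51/110 = 0.4636
  k = 2: (51 + 47)/110 = 98/110 = 0.8909
  k = 3: (51 + 47 + 12)/110 = 110/110 = 1

Summary (fraction, with percent):

explained: PC1 0.4636 (46.36%), PC2 0.4273 (42.73%), PC3 0.1091 (10.91%);  cumulative: 0.4636, 0.8909, 1


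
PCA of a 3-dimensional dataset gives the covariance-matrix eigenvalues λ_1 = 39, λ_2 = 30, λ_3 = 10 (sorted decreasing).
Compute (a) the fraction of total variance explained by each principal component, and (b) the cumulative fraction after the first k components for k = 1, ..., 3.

Step 1 — total variance = trace(Sigma) = Σ λ_i = 39 + 30 + 10 = 79.

Step 2 — fraction explained by component i = λ_i / Σ λ:
  PC1: 39/79 = 0.4937
  PC2: 30/79 = 0.3797
  PC3: 10/79 = 0.1266

Step 3 — cumulative fraction after k components = (λ_1 + ... + λ_k) / Σ λ:
  k = 1: 39/79 = 0.4937
  k = 2: (39 + 30)/79 = 69/79 = 0.8734
  k = 3: (39 + 30 + 10)/79 = 79/79 = 1

Summary (fraction, with percent):

explained: PC1 0.4937 (49.37%), PC2 0.3797 (37.97%), PC3 0.1266 (12.66%);  cumulative: 0.4937, 0.8734, 1


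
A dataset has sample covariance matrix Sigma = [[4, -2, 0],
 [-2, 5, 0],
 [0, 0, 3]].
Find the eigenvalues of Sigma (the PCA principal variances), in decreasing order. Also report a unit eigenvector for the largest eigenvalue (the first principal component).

Step 1 — characteristic polynomial p(λ) = det(λI - Sigma) = λ³ - tr·λ² + c_1·λ - det, where tr = trace, c_1 = sum of the principal 2×2 minors, det = det(Sigma):
  tr = 4 + 5 + 3 = 12,
  c_1 = (4·5 - (-2)²) + (4·3 - (0)²) + (5·3 - (0)²) = 16 + 12 + 15 = 43,
  det = 4·(5·3 - (0)²) - (-2)·((-2)·3 - (0)·(0)) + (0)·((-2)·(0) - 5·(0)) = 4·(15) - (-2)·(-6) + (0)·(0) = 48.
  So p(λ) = λ³ - 12λ² + 43λ - 48.
Step 2 — look for an integer root (rational root theorem: any rational root is an integer divisor of 48). Testing λ = 3:
  p(3) = 27 - 108 + 129 - 48 = 0  ✓
  Dividing out (λ - 3): p(λ) = (λ - 3)(λ² - 9λ + 16).
Step 3 — remaining eigenvalues from the quadratic λ² - 9λ + 16 = 0:
  Δ = 9² - 4·16 = 81 - 64 = 17,  λ = (9 ± √17)/2 = (9 ± 4.1231)/2 ≈ 6.5616 or 2.4384.
  Sorted: λ_1 = 6.5616,  λ_2 = 3,  λ_3 = 2.4384  (check: sum = 12 = tr ✓).

Step 4 — unit eigenvector for λ_1 ≈ 6.5616: v spans the null space of (Sigma - λ_1 I), whose rows are
  r_1 = (-2.5616, -2, 0),  r_2 = (-2, -1.5616, 0),  r_3 = (0, 0, -3.5616).
  v is orthogonal to every row, so take v ∝ r_1 × r_3 = ((-2)·(-3.5616) - (0)·(0), (0)·(0) - (-2.5616)·(-3.5616), (-2.5616)·(0) - (-2)·(0)) ≈ (7.1231, -9.1231, 0).
  Let u = (7.1231, -9.1231, 0).
  ||u|| = √((7.1231)² + (-9.1231)² + (0)²) = √(133.9697) ≈ 11.5745,  v_1 = u/||u|| ≈ (0.6154, -0.7882, 0) (||v_1|| = 1).

λ_1 = 6.5616,  λ_2 = 3,  λ_3 = 2.4384;  v_1 ≈ (0.6154, -0.7882, 0)


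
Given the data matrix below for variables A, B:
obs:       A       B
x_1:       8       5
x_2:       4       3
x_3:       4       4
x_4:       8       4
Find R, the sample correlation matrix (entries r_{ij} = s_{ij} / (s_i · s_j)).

Step 1 — column means:
  mean(A) = (8 + 4 + 4 + 8) / 4 = 24/4 = 6
  mean(B) = (5 + 3 + 4 + 4) / 4 = 16/4 = 4

Step 2 — sample variances and covariances s[i,j] = (1/(n-1)) · Σ_k (x_{k,i} - mean_i) · (x_{k,j} - mean_j), with n-1 = 3:
  s[A,A] = ((2)·(2) + (-2)·(-2) + (-2)·(-2) + (2)·(2)) / 3 = 16/3 = 5.3333
  s[A,B] = ((2)·(1) + (-2)·(-1) + (-2)·(0) + (2)·(0)) / 3 = 4/3 = 1.3333
  s[B,B] = ((1)·(1) + (-1)·(-1) + (0)·(0) + (0)·(0)) / 3 = 2/3 = 0.6667
  Sample standard deviations s_i = √(s[i,i]):
  s(A) = √(5.3333) = 2.3094
  s(B) = √(0.6667) = 0.8165

Step 3 — r_{ij} = s_{ij} / (s_i · s_j):
  r[A,A] = 1 (diagonal).
  r[A,B] = 1.3333 / (2.3094 · 0.8165) = 1.3333 / 1.8856 = 0.7071
  r[B,B] = 1 (diagonal).

R is symmetric with unit diagonal. Assembling:

R = [[1, 0.7071],
 [0.7071, 1]]


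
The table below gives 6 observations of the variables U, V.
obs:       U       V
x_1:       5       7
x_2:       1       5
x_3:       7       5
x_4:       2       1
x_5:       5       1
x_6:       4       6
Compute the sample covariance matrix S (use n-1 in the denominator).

Step 1 — column means:
  mean(U) = (5 + 1 + 7 + 2 + 5 + 4) / 6 = 24/6 = 4
  mean(V) = (7 + 5 + 5 + 1 + 1 + 6) / 6 = 25/6 = 4.1667

Step 2 — sample covariance S[i,j] = (1/(n-1)) · Σ_k (x_{k,i} - mean_i) · (x_{k,j} - mean_j), with n-1 = 5.
  S[U,U] = ((1)·(1) + (-3)·(-3) + (3)·(3) + (-2)·(-2) + (1)·(1) + (0)·(0)) / 5 = 24/5 = 4.8
  S[U,V] = ((1)·(2.8333) + (-3)·(0.8333) + (3)·(0.8333) + (-2)·(-3.1667) + (1)·(-3.1667) + (0)·(1.8333)) / 5 = 6/5 = 1.2
  S[V,V] = ((2.8333)·(2.8333) + (0.8333)·(0.8333) + (0.8333)·(0.8333) + (-3.1667)·(-3.1667) + (-3.1667)·(-3.1667) + (1.8333)·(1.8333)) / 5 = 32.8333/5 = 6.5667

S is symmetric (S[j,i] = S[i,j]). Assembling:

S = [[4.8, 1.2],
 [1.2, 6.5667]]


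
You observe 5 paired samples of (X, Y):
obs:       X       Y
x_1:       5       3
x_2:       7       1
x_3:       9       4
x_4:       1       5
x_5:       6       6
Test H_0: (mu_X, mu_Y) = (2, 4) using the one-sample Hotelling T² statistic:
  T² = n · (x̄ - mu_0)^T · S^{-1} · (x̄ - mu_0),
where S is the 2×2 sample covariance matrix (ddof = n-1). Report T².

Step 1 — sample mean vector:
  mean(X) = (5 + 7 + 9 + 1 + 6) / 5 = 28/5 = 5.6
  mean(Y) = (3 + 1 + 4 + 5 + 6) / 5 = 19/5 = 3.8
  x̄ = (5.6, 3.8),  deviation x̄ - mu_0 = (5.6, 3.8) - (2, 4) = (3.6, -0.2).

Step 2 — sample covariance matrix, S[i,j] = (1/(n-1)) · Σ_k (x_{k,i} - mean_i) · (x_{k,j} - mean_j), divisor n-1 = 4:
  S[X,X] = ((-0.6)·(-0.6) + (1.4)·(1.4) + (3.4)·(3.4) + (-4.6)·(-4.6) + (0.4)·(0.4)) / 4 = 35.2/4 = 8.8
  S[X,Y] = ((-0.6)·(-0.8) + (1.4)·(-2.8) + (3.4)·(0.2) + (-4.6)·(1.2) + (0.4)·(2.2)) / 4 = -7.4/4 = -1.85
  S[Y,Y] = ((-0.8)·(-0.8) + (-2.8)·(-2.8) + (0.2)·(0.2) + (1.2)·(1.2) + (2.2)·(2.2)) / 4 = 14.8/4 = 3.7
  S = [[8.8, -1.85],
 [-1.85, 3.7]].

Step 3 — invert S. det(S) = 8.8·3.7 - (-1.85)² = 29.1375.
  S^{-1} = (1/det) · [[d, -b], [-b, a]] = [[0.127, 0.0635],
 [0.0635, 0.302]].

Step 4 — quadratic form (x̄ - mu_0)^T · S^{-1} · (x̄ - mu_0):
  S^{-1} · (x̄ - mu_0) = (0.4444, 0.1682),
  (x̄ - mu_0)^T · [...] = (3.6)·(0.4444) + (-0.2)·(0.1682) = 1.5664.

Step 5 — scale by n: T² = 5 · 1.5664 = 7.8318.

T² ≈ 7.8318


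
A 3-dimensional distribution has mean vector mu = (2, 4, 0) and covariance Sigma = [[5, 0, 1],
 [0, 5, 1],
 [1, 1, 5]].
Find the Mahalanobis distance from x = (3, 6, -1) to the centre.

Step 1 — centre the observation: (x - mu) = (1, 2, -1).

Step 2 — invert Sigma (cofactor / det for 3×3, or solve directly):
  Sigma^{-1} = [[0.2087, 0.0087, -0.0435],
 [0.0087, 0.2087, -0.0435],
 [-0.0435, -0.0435, 0.2174]].

Step 3 — form the quadratic (x - mu)^T · Sigma^{-1} · (x - mu):
  Sigma^{-1} · (x - mu) = (0.2696, 0.4696, -0.3478).
  (x - mu)^T · [Sigma^{-1} · (x - mu)] = (1)·(0.2696) + (2)·(0.4696) + (-1)·(-0.3478) = 1.5565.

Step 4 — take square root: d = √(1.5565) ≈ 1.2476.

d(x, mu) = √(1.5565) ≈ 1.2476


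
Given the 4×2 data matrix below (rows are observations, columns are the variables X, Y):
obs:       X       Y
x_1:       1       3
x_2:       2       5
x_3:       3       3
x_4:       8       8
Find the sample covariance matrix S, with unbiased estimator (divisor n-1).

Step 1 — column means:
  mean(X) = (1 + 2 + 3 + 8) / 4 = 14/4 = 3.5
  mean(Y) = (3 + 5 + 3 + 8) / 4 = 19/4 = 4.75

Step 2 — sample covariance S[i,j] = (1/(n-1)) · Σ_k (x_{k,i} - mean_i) · (x_{k,j} - mean_j), with n-1 = 3.
  S[X,X] = ((-2.5)·(-2.5) + (-1.5)·(-1.5) + (-0.5)·(-0.5) + (4.5)·(4.5)) / 3 = 29/3 = 9.6667
  S[X,Y] = ((-2.5)·(-1.75) + (-1.5)·(0.25) + (-0.5)·(-1.75) + (4.5)·(3.25)) / 3 = 19.5/3 = 6.5
  S[Y,Y] = ((-1.75)·(-1.75) + (0.25)·(0.25) + (-1.75)·(-1.75) + (3.25)·(3.25)) / 3 = 16.75/3 = 5.5833

S is symmetric (S[j,i] = S[i,j]). Assembling:

S = [[9.6667, 6.5],
 [6.5, 5.5833]]


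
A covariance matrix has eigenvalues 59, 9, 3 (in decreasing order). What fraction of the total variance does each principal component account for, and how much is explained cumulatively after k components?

Step 1 — total variance = trace(Sigma) = Σ λ_i = 59 + 9 + 3 = 71.

Step 2 — fraction explained by component i = λ_i / Σ λ:
  PC1: 59/71 = 0.831
  PC2: 9/71 = 0.1268
  PC3: 3/71 = 0.0423

Step 3 — cumulative fraction after k components = (λ_1 + ... + λ_k) / Σ λ:
  k = 1: 59/71 = 0.831
  k = 2: (59 + 9)/71 = 68/71 = 0.9577
  k = 3: (59 + 9 + 3)/71 = 71/71 = 1

Summary (fraction, with percent):

explained: PC1 0.831 (83.1%), PC2 0.1268 (12.68%), PC3 0.0423 (4.23%);  cumulative: 0.831, 0.9577, 1


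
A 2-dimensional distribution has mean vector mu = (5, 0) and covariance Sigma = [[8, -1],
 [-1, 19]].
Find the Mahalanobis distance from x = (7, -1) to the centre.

Step 1 — centre the observation: (x - mu) = (2, -1).

Step 2 — invert Sigma. det(Sigma) = 8·19 - (-1)² = 151.
  Sigma^{-1} = (1/det) · [[d, -b], [-b, a]] = [[0.1258, 0.0066],
 [0.0066, 0.053]].

Step 3 — form the quadratic (x - mu)^T · Sigma^{-1} · (x - mu):
  Sigma^{-1} · (x - mu) = (0.245, -0.0397).
  (x - mu)^T · [Sigma^{-1} · (x - mu)] = (2)·(0.245) + (-1)·(-0.0397) = 0.5298.

Step 4 — take square root: d = √(0.5298) ≈ 0.7279.

d(x, mu) = √(0.5298) ≈ 0.7279


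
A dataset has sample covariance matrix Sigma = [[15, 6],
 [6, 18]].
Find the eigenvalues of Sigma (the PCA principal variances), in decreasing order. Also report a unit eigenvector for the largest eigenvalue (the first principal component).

Step 1 — characteristic polynomial of 2×2 Sigma:
  det(Sigma - λI) = λ² - trace · λ + det = 0.
  trace = 15 + 18 = 33, det = 15·18 - (6)² = 234.
Step 2 — discriminant:
  Δ = trace² - 4·det = 1089 - 936 = 153.
Step 3 — eigenvalues:
  λ = (trace ± √Δ)/2 = (33 ± 12.3693)/2,
  λ_1 = 22.6847,  λ_2 = 10.3153.

Step 4 — unit eigenvector for λ_1: solve (Sigma - λ_1 I)v = 0. First row:
  (15 - 22.6847)·v_x + (6)·v_y = 0, i.e. (-7.6847)·v_x + (6)·v_y = 0,
  so v ∝ (b, λ_1 - a) = (6, 7.6847) = u.
  ||u|| = √((6)² + (7.6847)²) = √(95.054) ≈ 9.7496,
  v_1 = u/||u|| ≈ (0.6154, 0.7882) (||v_1|| = 1).

λ_1 = 22.6847,  λ_2 = 10.3153;  v_1 ≈ (0.6154, 0.7882)


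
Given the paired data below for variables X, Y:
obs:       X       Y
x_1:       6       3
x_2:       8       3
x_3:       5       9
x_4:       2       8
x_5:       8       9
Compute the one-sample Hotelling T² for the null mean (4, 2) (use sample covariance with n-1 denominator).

Step 1 — sample mean vector:
  mean(X) = (6 + 8 + 5 + 2 + 8) / 5 = 29/5 = 5.8
  mean(Y) = (3 + 3 + 9 + 8 + 9) / 5 = 32/5 = 6.4
  x̄ = (5.8, 6.4),  deviation x̄ - mu_0 = (5.8, 6.4) - (4, 2) = (1.8, 4.4).

Step 2 — sample covariance matrix, S[i,j] = (1/(n-1)) · Σ_k (x_{k,i} - mean_i) · (x_{k,j} - mean_j), divisor n-1 = 4:
  S[X,X] = ((0.2)·(0.2) + (2.2)·(2.2) + (-0.8)·(-0.8) + (-3.8)·(-3.8) + (2.2)·(2.2)) / 4 = 24.8/4 = 6.2
  S[X,Y] = ((0.2)·(-3.4) + (2.2)·(-3.4) + (-0.8)·(2.6) + (-3.8)·(1.6) + (2.2)·(2.6)) / 4 = -10.6/4 = -2.65
  S[Y,Y] = ((-3.4)·(-3.4) + (-3.4)·(-3.4) + (2.6)·(2.6) + (1.6)·(1.6) + (2.6)·(2.6)) / 4 = 39.2/4 = 9.8
  S = [[6.2, -2.65],
 [-2.65, 9.8]].

Step 3 — invert S. det(S) = 6.2·9.8 - (-2.65)² = 53.7375.
  S^{-1} = (1/det) · [[d, -b], [-b, a]] = [[0.1824, 0.0493],
 [0.0493, 0.1154]].

Step 4 — quadratic form (x̄ - mu_0)^T · S^{-1} · (x̄ - mu_0):
  S^{-1} · (x̄ - mu_0) = (0.5452, 0.5964),
  (x̄ - mu_0)^T · [...] = (1.8)·(0.5452) + (4.4)·(0.5964) = 3.6057.

Step 5 — scale by n: T² = 5 · 3.6057 = 18.0284.

T² ≈ 18.0284


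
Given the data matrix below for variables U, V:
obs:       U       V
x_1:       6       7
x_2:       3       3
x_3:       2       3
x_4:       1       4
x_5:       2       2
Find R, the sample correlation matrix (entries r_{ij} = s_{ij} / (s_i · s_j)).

Step 1 — column means:
  mean(U) = (6 + 3 + 2 + 1 + 2) / 5 = 14/5 = 2.8
  mean(V) = (7 + 3 + 3 + 4 + 2) / 5 = 19/5 = 3.8

Step 2 — sample variances and covariances s[i,j] = (1/(n-1)) · Σ_k (x_{k,i} - mean_i) · (x_{k,j} - mean_j), with n-1 = 4:
  s[U,U] = ((3.2)·(3.2) + (0.2)·(0.2) + (-0.8)·(-0.8) + (-1.8)·(-1.8) + (-0.8)·(-0.8)) / 4 = 14.8/4 = 3.7
  s[U,V] = ((3.2)·(3.2) + (0.2)·(-0.8) + (-0.8)·(-0.8) + (-1.8)·(0.2) + (-0.8)·(-1.8)) / 4 = 11.8/4 = 2.95
  s[V,V] = ((3.2)·(3.2) + (-0.8)·(-0.8) + (-0.8)·(-0.8) + (0.2)·(0.2) + (-1.8)·(-1.8)) / 4 = 14.8/4 = 3.7
  Sample standard deviations s_i = √(s[i,i]):
  s(U) = √(3.7) = 1.9235
  s(V) = √(3.7) = 1.9235

Step 3 — r_{ij} = s_{ij} / (s_i · s_j):
  r[U,U] = 1 (diagonal).
  r[U,V] = 2.95 / (1.9235 · 1.9235) = 2.95 / 3.7 = 0.7973
  r[V,V] = 1 (diagonal).

R is symmetric with unit diagonal. Assembling:

R = [[1, 0.7973],
 [0.7973, 1]]


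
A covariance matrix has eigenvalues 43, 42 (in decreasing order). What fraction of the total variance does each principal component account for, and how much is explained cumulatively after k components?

Step 1 — total variance = trace(Sigma) = Σ λ_i = 43 + 42 = 85.

Step 2 — fraction explained by component i = λ_i / Σ λ:
  PC1: 43/85 = 0.5059
  PC2: 42/85 = 0.4941

Step 3 — cumulative fraction after k components = (λ_1 + ... + λ_k) / Σ λ:
  k = 1: 43/85 = 0.5059
  k = 2: (43 + 42)/85 = 85/85 = 1

Summary (fraction, with percent):

explained: PC1 0.5059 (50.59%), PC2 0.4941 (49.41%);  cumulative: 0.5059, 1


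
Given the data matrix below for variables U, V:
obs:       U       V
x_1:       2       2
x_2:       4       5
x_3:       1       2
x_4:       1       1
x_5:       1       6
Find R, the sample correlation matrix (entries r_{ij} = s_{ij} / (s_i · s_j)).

Step 1 — column means:
  mean(U) = (2 + 4 + 1 + 1 + 1) / 5 = 9/5 = 1.8
  mean(V) = (2 + 5 + 2 + 1 + 6) / 5 = 16/5 = 3.2

Step 2 — sample variances and covariances s[i,j] = (1/(n-1)) · Σ_k (x_{k,i} - mean_i) · (x_{k,j} - mean_j), with n-1 = 4:
  s[U,U] = ((0.2)·(0.2) + (2.2)·(2.2) + (-0.8)·(-0.8) + (-0.8)·(-0.8) + (-0.8)·(-0.8)) / 4 = 6.8/4 = 1.7
  s[U,V] = ((0.2)·(-1.2) + (2.2)·(1.8) + (-0.8)·(-1.2) + (-0.8)·(-2.2) + (-0.8)·(2.8)) / 4 = 4.2/4 = 1.05
  s[V,V] = ((-1.2)·(-1.2) + (1.8)·(1.8) + (-1.2)·(-1.2) + (-2.2)·(-2.2) + (2.8)·(2.8)) / 4 = 18.8/4 = 4.7
  Sample standard deviations s_i = √(s[i,i]):
  s(U) = √(1.7) = 1.3038
  s(V) = √(4.7) = 2.1679

Step 3 — r_{ij} = s_{ij} / (s_i · s_j):
  r[U,U] = 1 (diagonal).
  r[U,V] = 1.05 / (1.3038 · 2.1679) = 1.05 / 2.8267 = 0.3715
  r[V,V] = 1 (diagonal).

R is symmetric with unit diagonal. Assembling:

R = [[1, 0.3715],
 [0.3715, 1]]


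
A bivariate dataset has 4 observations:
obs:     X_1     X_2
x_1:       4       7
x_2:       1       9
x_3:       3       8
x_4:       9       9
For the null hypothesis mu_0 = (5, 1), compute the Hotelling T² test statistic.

Step 1 — sample mean vector:
  mean(X_1) = (4 + 1 + 3 + 9) / 4 = 17/4 = 4.25
  mean(X_2) = (7 + 9 + 8 + 9) / 4 = 33/4 = 8.25
  x̄ = (4.25, 8.25),  deviation x̄ - mu_0 = (4.25, 8.25) - (5, 1) = (-0.75, 7.25).

Step 2 — sample covariance matrix, S[i,j] = (1/(n-1)) · Σ_k (x_{k,i} - mean_i) · (x_{k,j} - mean_j), divisor n-1 = 3:
  S[X_1,X_1] = ((-0.25)·(-0.25) + (-3.25)·(-3.25) + (-1.25)·(-1.25) + (4.75)·(4.75)) / 3 = 34.75/3 = 11.5833
  S[X_1,X_2] = ((-0.25)·(-1.25) + (-3.25)·(0.75) + (-1.25)·(-0.25) + (4.75)·(0.75)) / 3 = 1.75/3 = 0.5833
  S[X_2,X_2] = ((-1.25)·(-1.25) + (0.75)·(0.75) + (-0.25)·(-0.25) + (0.75)·(0.75)) / 3 = 2.75/3 = 0.9167
  S = [[11.5833, 0.5833],
 [0.5833, 0.9167]].

Step 3 — invert S. det(S) = 11.5833·0.9167 - (0.5833)² = 10.2778.
  S^{-1} = (1/det) · [[d, -b], [-b, a]] = [[0.0892, -0.0568],
 [-0.0568, 1.127]].

Step 4 — quadratic form (x̄ - mu_0)^T · S^{-1} · (x̄ - mu_0):
  S^{-1} · (x̄ - mu_0) = (-0.4784, 8.2135),
  (x̄ - mu_0)^T · [...] = (-0.75)·(-0.4784) + (7.25)·(8.2135) = 59.9068.

Step 5 — scale by n: T² = 4 · 59.9068 = 239.627.

T² ≈ 239.627


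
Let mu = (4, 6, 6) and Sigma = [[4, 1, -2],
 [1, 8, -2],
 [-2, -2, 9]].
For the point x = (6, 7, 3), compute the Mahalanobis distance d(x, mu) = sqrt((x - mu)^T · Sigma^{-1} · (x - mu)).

Step 1 — centre the observation: (x - mu) = (2, 1, -3).

Step 2 — invert Sigma (cofactor / det for 3×3, or solve directly):
  Sigma^{-1} = [[0.2845, -0.0209, 0.0586],
 [-0.0209, 0.1339, 0.0251],
 [0.0586, 0.0251, 0.1297]].

Step 3 — form the quadratic (x - mu)^T · Sigma^{-1} · (x - mu):
  Sigma^{-1} · (x - mu) = (0.3724, 0.0167, -0.2469).
  (x - mu)^T · [Sigma^{-1} · (x - mu)] = (2)·(0.3724) + (1)·(0.0167) + (-3)·(-0.2469) = 1.5021.

Step 4 — take square root: d = √(1.5021) ≈ 1.2256.

d(x, mu) = √(1.5021) ≈ 1.2256


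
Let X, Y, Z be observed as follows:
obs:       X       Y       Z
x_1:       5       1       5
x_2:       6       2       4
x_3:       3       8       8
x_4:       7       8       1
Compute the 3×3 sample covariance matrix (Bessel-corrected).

Step 1 — column means:
  mean(X) = (5 + 6 + 3 + 7) / 4 = 21/4 = 5.25
  mean(Y) = (1 + 2 + 8 + 8) / 4 = 19/4 = 4.75
  mean(Z) = (5 + 4 + 8 + 1) / 4 = 18/4 = 4.5

Step 2 — sample covariance S[i,j] = (1/(n-1)) · Σ_k (x_{k,i} - mean_i) · (x_{k,j} - mean_j), with n-1 = 3.
  S[X,X] = ((-0.25)·(-0.25) + (0.75)·(0.75) + (-2.25)·(-2.25) + (1.75)·(1.75)) / 3 = 8.75/3 = 2.9167
  S[X,Y] = ((-0.25)·(-3.75) + (0.75)·(-2.75) + (-2.25)·(3.25) + (1.75)·(3.25)) / 3 = -2.75/3 = -0.9167
  S[X,Z] = ((-0.25)·(0.5) + (0.75)·(-0.5) + (-2.25)·(3.5) + (1.75)·(-3.5)) / 3 = -14.5/3 = -4.8333
  S[Y,Y] = ((-3.75)·(-3.75) + (-2.75)·(-2.75) + (3.25)·(3.25) + (3.25)·(3.25)) / 3 = 42.75/3 = 14.25
  S[Y,Z] = ((-3.75)·(0.5) + (-2.75)·(-0.5) + (3.25)·(3.5) + (3.25)·(-3.5)) / 3 = -0.5/3 = -0.1667
  S[Z,Z] = ((0.5)·(0.5) + (-0.5)·(-0.5) + (3.5)·(3.5) + (-3.5)·(-3.5)) / 3 = 25/3 = 8.3333

S is symmetric (S[j,i] = S[i,j]). Assembling:

S = [[2.9167, -0.9167, -4.8333],
 [-0.9167, 14.25, -0.1667],
 [-4.8333, -0.1667, 8.3333]]


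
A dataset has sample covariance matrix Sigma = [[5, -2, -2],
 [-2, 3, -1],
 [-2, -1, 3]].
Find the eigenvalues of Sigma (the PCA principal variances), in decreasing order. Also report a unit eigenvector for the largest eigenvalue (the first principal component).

Step 1 — characteristic polynomial p(λ) = det(λI - Sigma) = λ³ - tr·λ² + c_1·λ - det, where tr = trace, c_1 = sum of the principal 2×2 minors, det = det(Sigma):
  tr = 5 + 3 + 3 = 11,
  c_1 = (5·3 - (-2)²) + (5·3 - (-2)²) + (3·3 - (-1)²) = 11 + 11 + 8 = 30,
  det = 5·(3·3 - (-1)²) - (-2)·((-2)·3 - (-1)·(-2)) + (-2)·((-2)·(-1) - 3·(-2)) = 5·(8) - (-2)·(-8) + (-2)·(8) = 8.
  So p(λ) = λ³ - 11λ² + 30λ - 8.
Step 2 — look for an integer root (rational root theorem: any rational root is an integer divisor of 8). Testing λ = 4:
  p(4) = 64 - 176 + 120 - 8 = 0  ✓
  Dividing out (λ - 4): p(λ) = (λ - 4)(λ² - 7λ + 2).
Step 3 — remaining eigenvalues from the quadratic λ² - 7λ + 2 = 0:
  Δ = 7² - 4·2 = 49 - 8 = 41,  λ = (7 ± √41)/2 = (7 ± 6.4031)/2 ≈ 6.7016 or 0.2984.
  Sorted: λ_1 = 6.7016,  λ_2 = 4,  λ_3 = 0.2984  (check: sum = 11 = tr ✓).

Step 4 — unit eigenvector for λ_1 ≈ 6.7016: v spans the null space of (Sigma - λ_1 I), whose rows are
  r_1 = (-1.7016, -2, -2),  r_2 = (-2, -3.7016, -1),  r_3 = (-2, -1, -3.7016).
  v is orthogonal to every row, so take v ∝ r_1 × r_2 = ((-2)·(-1) - (-2)·(-3.7016), (-2)·(-2) - (-1.7016)·(-1), (-1.7016)·(-3.7016) - (-2)·(-2)) ≈ (-5.4031, 2.2984, 2.2984).
  Rescale (multiply by -1 so the first nonzero entry is positive): u = (5.4031, -2.2984, -2.2984).
  ||u|| = √((5.4031)² + (-2.2984)² + (-2.2984)²) = √(39.7594) ≈ 6.3055,  v_1 = u/||u|| ≈ (0.8569, -0.3645, -0.3645) (||v_1|| = 1).

λ_1 = 6.7016,  λ_2 = 4,  λ_3 = 0.2984;  v_1 ≈ (0.8569, -0.3645, -0.3645)


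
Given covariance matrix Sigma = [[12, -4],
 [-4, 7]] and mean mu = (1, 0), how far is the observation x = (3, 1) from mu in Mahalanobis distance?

Step 1 — centre the observation: (x - mu) = (2, 1).

Step 2 — invert Sigma. det(Sigma) = 12·7 - (-4)² = 68.
  Sigma^{-1} = (1/det) · [[d, -b], [-b, a]] = [[0.1029, 0.0588],
 [0.0588, 0.1765]].

Step 3 — form the quadratic (x - mu)^T · Sigma^{-1} · (x - mu):
  Sigma^{-1} · (x - mu) = (0.2647, 0.2941).
  (x - mu)^T · [Sigma^{-1} · (x - mu)] = (2)·(0.2647) + (1)·(0.2941) = 0.8235.

Step 4 — take square root: d = √(0.8235) ≈ 0.9075.

d(x, mu) = √(0.8235) ≈ 0.9075


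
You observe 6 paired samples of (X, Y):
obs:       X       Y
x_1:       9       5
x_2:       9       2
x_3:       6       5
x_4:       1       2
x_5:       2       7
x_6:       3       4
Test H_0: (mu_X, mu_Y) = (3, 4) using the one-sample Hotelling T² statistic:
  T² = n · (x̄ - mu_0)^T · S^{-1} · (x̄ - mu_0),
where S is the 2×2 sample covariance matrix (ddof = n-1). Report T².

Step 1 — sample mean vector:
  mean(X) = (9 + 9 + 6 + 1 + 2 + 3) / 6 = 30/6 = 5
  mean(Y) = (5 + 2 + 5 + 2 + 7 + 4) / 6 = 25/6 = 4.1667
  x̄ = (5, 4.1667),  deviation x̄ - mu_0 = (5, 4.1667) - (3, 4) = (2, 0.1667).

Step 2 — sample covariance matrix, S[i,j] = (1/(n-1)) · Σ_k (x_{k,i} - mean_i) · (x_{k,j} - mean_j), divisor n-1 = 5:
  S[X,X] = ((4)·(4) + (4)·(4) + (1)·(1) + (-4)·(-4) + (-3)·(-3) + (-2)·(-2)) / 5 = 62/5 = 12.4
  S[X,Y] = ((4)·(0.8333) + (4)·(-2.1667) + (1)·(0.8333) + (-4)·(-2.1667) + (-3)·(2.8333) + (-2)·(-0.1667)) / 5 = -4/5 = -0.8
  S[Y,Y] = ((0.8333)·(0.8333) + (-2.1667)·(-2.1667) + (0.8333)·(0.8333) + (-2.1667)·(-2.1667) + (2.8333)·(2.8333) + (-0.1667)·(-0.1667)) / 5 = 18.8333/5 = 3.7667
  S = [[12.4, -0.8],
 [-0.8, 3.7667]].

Step 3 — invert S. det(S) = 12.4·3.7667 - (-0.8)² = 46.0667.
  S^{-1} = (1/det) · [[d, -b], [-b, a]] = [[0.0818, 0.0174],
 [0.0174, 0.2692]].

Step 4 — quadratic form (x̄ - mu_0)^T · S^{-1} · (x̄ - mu_0):
  S^{-1} · (x̄ - mu_0) = (0.1664, 0.0796),
  (x̄ - mu_0)^T · [...] = (2)·(0.1664) + (0.1667)·(0.0796) = 0.3461.

Step 5 — scale by n: T² = 6 · 0.3461 = 2.0767.

T² ≈ 2.0767
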